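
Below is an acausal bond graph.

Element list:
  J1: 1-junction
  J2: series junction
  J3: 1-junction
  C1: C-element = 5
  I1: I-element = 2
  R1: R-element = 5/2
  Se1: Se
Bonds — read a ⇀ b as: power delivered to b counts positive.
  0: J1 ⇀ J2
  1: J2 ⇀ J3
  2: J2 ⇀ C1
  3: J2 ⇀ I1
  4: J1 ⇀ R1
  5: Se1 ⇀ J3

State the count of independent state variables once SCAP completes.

β5 stroke at J3  (Se1: effort source, stroke at far end)
β1 stroke at J2  (closing 1-jn rule on J3)
β2 stroke at J2  (C1 outputs effort q/C1)
β3 stroke at I1  (I1 outputs flow p/I1)
β0 stroke at J2  (1-jn J2 has f-setter on 3)
β4 stroke at J1  (common-f at J1 fixed by 0)

2  (C1, I1 all integral)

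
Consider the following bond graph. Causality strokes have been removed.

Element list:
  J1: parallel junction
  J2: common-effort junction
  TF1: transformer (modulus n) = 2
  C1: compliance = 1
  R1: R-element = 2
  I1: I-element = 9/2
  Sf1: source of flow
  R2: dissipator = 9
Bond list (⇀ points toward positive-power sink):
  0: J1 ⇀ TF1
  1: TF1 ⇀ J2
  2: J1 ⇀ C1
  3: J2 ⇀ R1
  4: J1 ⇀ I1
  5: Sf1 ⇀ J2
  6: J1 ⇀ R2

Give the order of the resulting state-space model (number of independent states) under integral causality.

b5 |Sf1  (source Sf1 imposes f)
b2 |J1  (prefer integral on C1)
b0 |TF1  (J1 effort already set via bond 2)
b4 |I1  (common-e at J1 fixed by 2)
b6 |R2  (0-jn J1 has e-setter on 2)
b1 |J2  (TF1: transformer flips bond 0)
b3 |R1  (J2 effort already set via bond 1)

2  (C1, I1 all integral)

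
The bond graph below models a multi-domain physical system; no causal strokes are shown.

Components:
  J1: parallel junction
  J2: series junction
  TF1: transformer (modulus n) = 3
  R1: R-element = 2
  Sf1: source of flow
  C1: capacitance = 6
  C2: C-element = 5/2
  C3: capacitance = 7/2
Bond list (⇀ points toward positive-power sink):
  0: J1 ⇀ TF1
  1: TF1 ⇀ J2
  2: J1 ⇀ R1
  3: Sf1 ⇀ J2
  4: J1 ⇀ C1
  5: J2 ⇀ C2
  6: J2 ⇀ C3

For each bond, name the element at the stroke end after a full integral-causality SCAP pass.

#0 stroke→TF1
#1 stroke→J2
#2 stroke→R1
#3 stroke→Sf1
#4 stroke→J1
#5 stroke→J2
#6 stroke→J2

b3 →Sf1  (Sf1: flow source, stroke at near end)
b1 →J2  (J2: bond 3 brought flow, rest push out)
b5 →J2  (common-f at J2 fixed by 3)
b6 →J2  (J2 flow already set via bond 3)
b0 →TF1  (through TF1, causality passes straight; one stroke at TF1)
b4 →J1  (C1 outputs effort q/C1)
b2 →R1  (common-e at J1 fixed by 4)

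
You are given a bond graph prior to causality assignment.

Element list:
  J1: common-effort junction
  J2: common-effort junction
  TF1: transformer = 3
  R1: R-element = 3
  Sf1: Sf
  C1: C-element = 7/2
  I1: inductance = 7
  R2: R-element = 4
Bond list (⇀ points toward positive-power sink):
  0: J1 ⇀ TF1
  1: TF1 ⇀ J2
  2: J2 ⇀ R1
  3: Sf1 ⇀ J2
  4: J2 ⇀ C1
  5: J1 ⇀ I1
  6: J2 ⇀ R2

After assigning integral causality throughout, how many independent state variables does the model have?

#3 stroke at Sf1  (source Sf1 imposes f)
#4 stroke at J2  (C1 outputs effort q/C1)
#1 stroke at TF1  (J2 effort already set via bond 4)
#2 stroke at R1  (J2 effort already set via bond 4)
#6 stroke at R2  (0-jn J2 has e-setter on 4)
#0 stroke at J1  (TF1 one-in-one-out from 1)
#5 stroke at I1  (common-e at J1 fixed by 0)

2  (C1, I1 all integral)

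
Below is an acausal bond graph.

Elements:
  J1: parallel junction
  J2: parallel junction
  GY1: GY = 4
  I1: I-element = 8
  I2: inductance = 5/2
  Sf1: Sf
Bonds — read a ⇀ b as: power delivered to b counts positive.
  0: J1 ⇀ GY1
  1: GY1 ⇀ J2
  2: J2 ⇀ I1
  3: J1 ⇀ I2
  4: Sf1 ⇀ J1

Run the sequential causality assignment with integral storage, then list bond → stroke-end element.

bond 0 →J1
bond 1 →J2
bond 2 →I1
bond 3 →I2
bond 4 →Sf1

#4 stroke→Sf1  (source Sf1 imposes f)
#2 stroke→I1  (I1: I, integral causality)
#1 stroke→J2  (J2 needs exactly one e-in)
#0 stroke→J1  (GY1: gyrator matches bond 1)
#3 stroke→I2  (J1 effort already set via bond 0)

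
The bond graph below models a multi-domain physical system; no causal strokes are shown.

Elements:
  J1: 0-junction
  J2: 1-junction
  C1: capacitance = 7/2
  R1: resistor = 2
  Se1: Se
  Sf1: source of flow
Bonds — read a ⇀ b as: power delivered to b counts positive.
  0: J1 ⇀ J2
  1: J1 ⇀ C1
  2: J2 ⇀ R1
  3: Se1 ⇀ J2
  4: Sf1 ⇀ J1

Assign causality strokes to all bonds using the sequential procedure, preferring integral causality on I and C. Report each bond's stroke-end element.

β0 |J2
β1 |J1
β2 |R1
β3 |J2
β4 |Sf1

β3 stroke→J2  (Se1 fixes effort; stroke away)
β4 stroke→Sf1  (source Sf1 imposes f)
β1 stroke→J1  (C1 integral (e out))
β0 stroke→J2  (J1: bond 1 brought effort, rest push out)
β2 stroke→R1  (closing 1-jn rule on J2)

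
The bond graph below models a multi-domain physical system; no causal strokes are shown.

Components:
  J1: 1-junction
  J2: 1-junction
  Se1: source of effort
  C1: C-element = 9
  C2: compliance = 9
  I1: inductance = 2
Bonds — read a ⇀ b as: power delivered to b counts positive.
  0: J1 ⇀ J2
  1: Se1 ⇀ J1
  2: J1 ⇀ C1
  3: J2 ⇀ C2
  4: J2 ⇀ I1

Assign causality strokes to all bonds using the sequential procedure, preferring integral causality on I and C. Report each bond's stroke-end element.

bond 1 |J1  (Se1: effort source, stroke at far end)
bond 2 |J1  (C1 outputs effort q/C1)
bond 0 |J2  (only one flow-in slot at J1)
bond 3 |J2  (C2 outputs effort q/C2)
bond 4 |I1  (J2: last free bond brings flow in)

b0 stroke→J2
b1 stroke→J1
b2 stroke→J1
b3 stroke→J2
b4 stroke→I1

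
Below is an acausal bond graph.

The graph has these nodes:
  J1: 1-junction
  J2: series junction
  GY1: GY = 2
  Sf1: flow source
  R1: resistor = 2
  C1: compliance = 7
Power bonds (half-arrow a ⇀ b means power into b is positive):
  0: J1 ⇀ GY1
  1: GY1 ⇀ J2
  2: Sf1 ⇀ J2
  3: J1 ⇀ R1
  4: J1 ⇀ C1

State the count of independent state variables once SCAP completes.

#2 |Sf1  (Sf1 fixes flow; stroke at Sf1)
#1 |J2  (J2 flow already set via bond 2)
#0 |J1  (GY1 both-in/both-out from 1)
#4 |J1  (C1 outputs effort q/C1)
#3 |R1  (J1: last free bond brings flow in)

1  (C1 all integral)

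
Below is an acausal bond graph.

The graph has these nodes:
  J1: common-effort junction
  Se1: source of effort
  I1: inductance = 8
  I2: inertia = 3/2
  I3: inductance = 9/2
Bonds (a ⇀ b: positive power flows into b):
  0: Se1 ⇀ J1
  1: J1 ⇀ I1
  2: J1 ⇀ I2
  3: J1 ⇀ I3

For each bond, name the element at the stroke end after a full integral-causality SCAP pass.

bond 0 |J1
bond 1 |I1
bond 2 |I2
bond 3 |I3

b0 stroke→J1  (Se1 fixes effort; stroke away)
b1 stroke→I1  (0-jn J1 has e-setter on 0)
b2 stroke→I2  (0-jn J1 has e-setter on 0)
b3 stroke→I3  (common-e at J1 fixed by 0)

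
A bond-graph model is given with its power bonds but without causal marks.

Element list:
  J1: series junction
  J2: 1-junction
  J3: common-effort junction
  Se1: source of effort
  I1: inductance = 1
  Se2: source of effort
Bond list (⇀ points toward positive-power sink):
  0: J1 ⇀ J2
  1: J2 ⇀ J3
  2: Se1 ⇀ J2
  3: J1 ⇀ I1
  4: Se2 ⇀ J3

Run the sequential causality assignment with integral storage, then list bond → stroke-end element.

#2 |J2  (Se1: effort source, stroke at far end)
#4 |J3  (Se2 fixes effort; stroke away)
#1 |J2  (common-e at J3 fixed by 4)
#0 |J1  (J2: last free bond brings flow in)
#3 |I1  (J1: last free bond brings flow in)

b0 stroke at J1
b1 stroke at J2
b2 stroke at J2
b3 stroke at I1
b4 stroke at J3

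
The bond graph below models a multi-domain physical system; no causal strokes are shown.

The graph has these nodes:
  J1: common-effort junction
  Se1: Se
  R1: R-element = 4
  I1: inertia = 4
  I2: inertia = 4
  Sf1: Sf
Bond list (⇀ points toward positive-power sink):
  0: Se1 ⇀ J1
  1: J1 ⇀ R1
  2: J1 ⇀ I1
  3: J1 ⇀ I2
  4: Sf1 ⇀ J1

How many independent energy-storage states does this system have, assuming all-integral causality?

2  (I1, I2 all integral)

b0 →J1  (Se1 fixes effort; stroke away)
b4 →Sf1  (Sf1 (Sf) sets flow on bond)
b1 →R1  (common-e at J1 fixed by 0)
b2 →I1  (J1: bond 0 brought effort, rest push out)
b3 →I2  (J1: bond 0 brought effort, rest push out)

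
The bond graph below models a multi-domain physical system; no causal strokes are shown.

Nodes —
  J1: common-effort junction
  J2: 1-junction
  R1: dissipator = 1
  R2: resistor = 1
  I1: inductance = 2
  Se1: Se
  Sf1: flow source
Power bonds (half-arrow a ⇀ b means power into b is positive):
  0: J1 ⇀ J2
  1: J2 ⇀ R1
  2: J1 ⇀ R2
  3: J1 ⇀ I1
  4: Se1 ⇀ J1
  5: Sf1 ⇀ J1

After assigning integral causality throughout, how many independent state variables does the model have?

1  (I1 all integral)

β4 stroke at J1  (source Se1 imposes e)
β5 stroke at Sf1  (Sf1 fixes flow; stroke at Sf1)
β0 stroke at J2  (0-jn J1 has e-setter on 4)
β2 stroke at R2  (0-jn J1 has e-setter on 4)
β3 stroke at I1  (J1: bond 4 brought effort, rest push out)
β1 stroke at R1  (J2: last free bond brings flow in)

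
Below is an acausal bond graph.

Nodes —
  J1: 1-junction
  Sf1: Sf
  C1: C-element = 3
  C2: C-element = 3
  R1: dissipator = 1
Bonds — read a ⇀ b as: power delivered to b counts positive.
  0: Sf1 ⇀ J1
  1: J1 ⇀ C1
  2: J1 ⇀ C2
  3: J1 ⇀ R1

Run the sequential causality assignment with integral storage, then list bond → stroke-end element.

#0 →Sf1  (Sf1: flow source, stroke at near end)
#1 →J1  (J1: bond 0 brought flow, rest push out)
#2 →J1  (J1: bond 0 brought flow, rest push out)
#3 →J1  (common-f at J1 fixed by 0)

bond 0 |Sf1
bond 1 |J1
bond 2 |J1
bond 3 |J1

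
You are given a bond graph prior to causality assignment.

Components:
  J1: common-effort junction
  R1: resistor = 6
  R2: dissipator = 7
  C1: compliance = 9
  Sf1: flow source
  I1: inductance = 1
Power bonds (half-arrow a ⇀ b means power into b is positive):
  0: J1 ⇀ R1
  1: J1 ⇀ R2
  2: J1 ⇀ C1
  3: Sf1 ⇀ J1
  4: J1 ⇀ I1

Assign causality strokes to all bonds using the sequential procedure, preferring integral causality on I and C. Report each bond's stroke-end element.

β0 →R1
β1 →R2
β2 →J1
β3 →Sf1
β4 →I1

#3 |Sf1  (Sf1 (Sf) sets flow on bond)
#2 |J1  (C1 outputs effort q/C1)
#0 |R1  (common-e at J1 fixed by 2)
#1 |R2  (0-jn J1 has e-setter on 2)
#4 |I1  (J1: bond 2 brought effort, rest push out)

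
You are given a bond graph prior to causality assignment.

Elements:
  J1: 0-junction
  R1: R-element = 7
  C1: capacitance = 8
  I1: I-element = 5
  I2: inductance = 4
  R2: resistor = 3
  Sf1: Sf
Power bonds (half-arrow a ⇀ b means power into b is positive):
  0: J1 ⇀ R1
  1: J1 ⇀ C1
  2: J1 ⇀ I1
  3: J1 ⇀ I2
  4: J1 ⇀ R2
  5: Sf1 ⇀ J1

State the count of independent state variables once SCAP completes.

bond 5 stroke at Sf1  (source Sf1 imposes f)
bond 1 stroke at J1  (C1 integral (e out))
bond 0 stroke at R1  (J1 effort already set via bond 1)
bond 2 stroke at I1  (0-jn J1 has e-setter on 1)
bond 3 stroke at I2  (0-jn J1 has e-setter on 1)
bond 4 stroke at R2  (common-e at J1 fixed by 1)

3  (C1, I1, I2 all integral)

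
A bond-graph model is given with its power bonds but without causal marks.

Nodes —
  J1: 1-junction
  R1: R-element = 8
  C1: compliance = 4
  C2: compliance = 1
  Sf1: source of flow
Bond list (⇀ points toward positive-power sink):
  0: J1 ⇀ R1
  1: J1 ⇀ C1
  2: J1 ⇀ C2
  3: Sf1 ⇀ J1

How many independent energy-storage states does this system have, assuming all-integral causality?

β3 →Sf1  (source Sf1 imposes f)
β0 →J1  (J1 flow already set via bond 3)
β1 →J1  (1-jn J1 has f-setter on 3)
β2 →J1  (J1: bond 3 brought flow, rest push out)

2  (C1, C2 all integral)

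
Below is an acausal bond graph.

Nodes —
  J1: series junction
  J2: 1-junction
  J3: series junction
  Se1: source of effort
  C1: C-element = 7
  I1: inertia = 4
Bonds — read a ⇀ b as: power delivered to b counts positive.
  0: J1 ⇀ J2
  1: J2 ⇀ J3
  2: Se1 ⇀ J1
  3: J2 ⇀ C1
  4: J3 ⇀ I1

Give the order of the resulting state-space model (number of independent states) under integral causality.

2  (C1, I1 all integral)

bond 2 stroke at J1  (Se1: effort source, stroke at far end)
bond 0 stroke at J2  (J1: last free bond brings flow in)
bond 3 stroke at J2  (C1: C, integral causality)
bond 1 stroke at J3  (J2 needs exactly one f-in)
bond 4 stroke at I1  (J3: last free bond brings flow in)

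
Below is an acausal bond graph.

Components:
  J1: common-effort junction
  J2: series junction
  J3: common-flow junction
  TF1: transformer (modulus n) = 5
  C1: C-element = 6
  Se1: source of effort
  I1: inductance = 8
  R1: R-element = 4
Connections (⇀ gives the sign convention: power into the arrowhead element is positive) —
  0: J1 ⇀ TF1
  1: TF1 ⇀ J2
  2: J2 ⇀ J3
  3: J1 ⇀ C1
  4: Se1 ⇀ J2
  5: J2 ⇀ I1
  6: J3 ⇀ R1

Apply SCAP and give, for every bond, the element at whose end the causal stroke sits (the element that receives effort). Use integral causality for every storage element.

β4 |J2  (Se1 (Se) sets effort on bond)
β3 |J1  (C1 outputs effort q/C1)
β0 |TF1  (0-jn J1 has e-setter on 3)
β1 |J2  (through TF1, causality passes straight; one stroke at TF1)
β5 |I1  (I1 integral (f out))
β2 |J2  (1-jn J2 has f-setter on 5)
β6 |J3  (common-f at J3 fixed by 2)

bond 0 |TF1
bond 1 |J2
bond 2 |J2
bond 3 |J1
bond 4 |J2
bond 5 |I1
bond 6 |J3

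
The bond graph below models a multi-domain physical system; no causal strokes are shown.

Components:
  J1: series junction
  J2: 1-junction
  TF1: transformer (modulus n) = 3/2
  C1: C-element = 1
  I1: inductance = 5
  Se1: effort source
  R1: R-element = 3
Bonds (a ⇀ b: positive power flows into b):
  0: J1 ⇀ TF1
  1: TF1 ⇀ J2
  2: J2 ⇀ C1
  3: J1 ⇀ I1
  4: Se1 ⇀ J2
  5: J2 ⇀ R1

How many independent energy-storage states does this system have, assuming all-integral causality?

#4 |J2  (source Se1 imposes e)
#2 |J2  (C1 outputs effort q/C1)
#3 |I1  (I1 outputs flow p/I1)
#0 |J1  (common-f at J1 fixed by 3)
#1 |TF1  (TF TF1: opposite of bond 0)
#5 |J2  (J2 flow already set via bond 1)

2  (C1, I1 all integral)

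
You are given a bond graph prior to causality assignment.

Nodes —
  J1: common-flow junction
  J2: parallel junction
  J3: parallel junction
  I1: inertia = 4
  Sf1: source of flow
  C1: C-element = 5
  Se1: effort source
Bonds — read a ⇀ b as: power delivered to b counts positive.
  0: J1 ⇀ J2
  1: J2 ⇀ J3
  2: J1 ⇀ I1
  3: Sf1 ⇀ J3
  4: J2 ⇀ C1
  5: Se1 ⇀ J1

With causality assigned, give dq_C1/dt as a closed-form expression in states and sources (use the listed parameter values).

β3 stroke at Sf1  (Sf1 (Sf) sets flow on bond)
β5 stroke at J1  (source Se1 imposes e)
β1 stroke at J3  (J3: last free bond brings effort in)
β2 stroke at I1  (I1 integral (f out))
β0 stroke at J1  (common-f at J1 fixed by 2)
β4 stroke at J2  (only one effort-in slot at J2)

dq_C1/dt = F_Sf1 + p_I1/4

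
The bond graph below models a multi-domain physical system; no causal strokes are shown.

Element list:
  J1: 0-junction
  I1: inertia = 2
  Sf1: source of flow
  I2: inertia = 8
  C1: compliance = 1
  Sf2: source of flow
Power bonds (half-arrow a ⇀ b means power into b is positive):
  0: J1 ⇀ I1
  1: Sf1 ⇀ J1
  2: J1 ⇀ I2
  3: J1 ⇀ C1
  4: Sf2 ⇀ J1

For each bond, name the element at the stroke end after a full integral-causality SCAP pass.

bond 0 stroke→I1
bond 1 stroke→Sf1
bond 2 stroke→I2
bond 3 stroke→J1
bond 4 stroke→Sf2

bond 1 stroke→Sf1  (Sf1 fixes flow; stroke at Sf1)
bond 4 stroke→Sf2  (Sf2: flow source, stroke at near end)
bond 0 stroke→I1  (I1 outputs flow p/I1)
bond 2 stroke→I2  (I2 integral (f out))
bond 3 stroke→J1  (only one effort-in slot at J1)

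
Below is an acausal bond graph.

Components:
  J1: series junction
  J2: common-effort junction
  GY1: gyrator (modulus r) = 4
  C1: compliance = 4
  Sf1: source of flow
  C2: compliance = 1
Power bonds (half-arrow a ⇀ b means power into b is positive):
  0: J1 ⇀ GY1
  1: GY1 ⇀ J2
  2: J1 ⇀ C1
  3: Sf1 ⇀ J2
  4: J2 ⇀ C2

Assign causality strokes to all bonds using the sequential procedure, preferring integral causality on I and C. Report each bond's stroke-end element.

b3 stroke at Sf1  (source Sf1 imposes f)
b2 stroke at J1  (C1 integral (e out))
b0 stroke at GY1  (closing 1-jn rule on J1)
b1 stroke at GY1  (GY1 both-in/both-out from 0)
b4 stroke at J2  (J2: last free bond brings effort in)

bond 0 →GY1
bond 1 →GY1
bond 2 →J1
bond 3 →Sf1
bond 4 →J2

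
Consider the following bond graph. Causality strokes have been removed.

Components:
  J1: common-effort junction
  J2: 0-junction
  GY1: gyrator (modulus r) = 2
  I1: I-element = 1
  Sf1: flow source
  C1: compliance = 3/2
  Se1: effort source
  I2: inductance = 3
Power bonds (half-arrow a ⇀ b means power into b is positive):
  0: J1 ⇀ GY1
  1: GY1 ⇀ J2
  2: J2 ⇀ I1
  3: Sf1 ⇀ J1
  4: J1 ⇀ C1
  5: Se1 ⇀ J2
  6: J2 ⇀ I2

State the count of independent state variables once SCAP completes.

3  (C1, I1, I2 all integral)

β3 stroke→Sf1  (Sf1: flow source, stroke at near end)
β5 stroke→J2  (Se1 (Se) sets effort on bond)
β1 stroke→GY1  (J2 effort already set via bond 5)
β2 stroke→I1  (common-e at J2 fixed by 5)
β6 stroke→I2  (0-jn J2 has e-setter on 5)
β0 stroke→GY1  (through GY1, causality inverts; strokes same side of GY1)
β4 stroke→J1  (only one effort-in slot at J1)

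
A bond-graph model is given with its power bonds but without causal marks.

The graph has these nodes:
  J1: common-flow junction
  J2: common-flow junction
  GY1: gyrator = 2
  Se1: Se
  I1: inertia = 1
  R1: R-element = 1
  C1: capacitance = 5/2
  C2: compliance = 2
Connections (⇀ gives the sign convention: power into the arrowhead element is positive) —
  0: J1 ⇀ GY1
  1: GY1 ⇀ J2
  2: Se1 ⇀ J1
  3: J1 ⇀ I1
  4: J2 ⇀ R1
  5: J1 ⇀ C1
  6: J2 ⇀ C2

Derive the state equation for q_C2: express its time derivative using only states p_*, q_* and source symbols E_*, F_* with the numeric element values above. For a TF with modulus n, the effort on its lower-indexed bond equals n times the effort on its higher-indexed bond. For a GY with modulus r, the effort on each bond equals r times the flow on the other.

bond 2 stroke→J1  (Se1 (Se) sets effort on bond)
bond 3 stroke→I1  (I1 integral (f out))
bond 0 stroke→J1  (1-jn J1 has f-setter on 3)
bond 5 stroke→J1  (common-f at J1 fixed by 3)
bond 1 stroke→J2  (GY1: gyrator matches bond 0)
bond 6 stroke→J2  (C2 outputs effort q/C2)
bond 4 stroke→R1  (closing 1-jn rule on J2)

dq_C2/dt = 2*p_I1 - q_C2/2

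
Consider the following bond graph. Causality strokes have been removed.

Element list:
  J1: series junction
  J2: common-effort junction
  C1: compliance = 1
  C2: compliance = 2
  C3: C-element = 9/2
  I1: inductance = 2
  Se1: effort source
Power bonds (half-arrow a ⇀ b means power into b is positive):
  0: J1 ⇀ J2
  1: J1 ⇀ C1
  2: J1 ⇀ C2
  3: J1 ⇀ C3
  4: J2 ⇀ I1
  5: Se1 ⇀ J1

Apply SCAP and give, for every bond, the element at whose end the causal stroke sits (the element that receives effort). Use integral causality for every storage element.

bond 0 →J2
bond 1 →J1
bond 2 →J1
bond 3 →J1
bond 4 →I1
bond 5 →J1

bond 5 |J1  (Se1: effort source, stroke at far end)
bond 1 |J1  (prefer integral on C1)
bond 2 |J1  (C2 outputs effort q/C2)
bond 3 |J1  (prefer integral on C3)
bond 0 |J2  (J1: last free bond brings flow in)
bond 4 |I1  (common-e at J2 fixed by 0)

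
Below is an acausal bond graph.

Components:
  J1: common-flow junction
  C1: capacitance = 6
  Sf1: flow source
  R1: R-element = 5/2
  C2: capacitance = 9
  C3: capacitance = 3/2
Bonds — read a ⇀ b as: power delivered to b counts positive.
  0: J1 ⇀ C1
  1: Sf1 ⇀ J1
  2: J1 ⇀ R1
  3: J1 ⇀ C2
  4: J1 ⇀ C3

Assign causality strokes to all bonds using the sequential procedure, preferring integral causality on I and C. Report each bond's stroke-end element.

b1 |Sf1  (Sf1: flow source, stroke at near end)
b0 |J1  (1-jn J1 has f-setter on 1)
b2 |J1  (common-f at J1 fixed by 1)
b3 |J1  (J1 flow already set via bond 1)
b4 |J1  (1-jn J1 has f-setter on 1)

bond 0 →J1
bond 1 →Sf1
bond 2 →J1
bond 3 →J1
bond 4 →J1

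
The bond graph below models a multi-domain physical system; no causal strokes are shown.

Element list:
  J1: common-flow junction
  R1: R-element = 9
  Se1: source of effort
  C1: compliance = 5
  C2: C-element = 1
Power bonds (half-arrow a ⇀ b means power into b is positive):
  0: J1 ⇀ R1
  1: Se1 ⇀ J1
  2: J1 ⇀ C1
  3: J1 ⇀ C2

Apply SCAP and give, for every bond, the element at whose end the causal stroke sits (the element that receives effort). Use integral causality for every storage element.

bond 0 stroke→R1
bond 1 stroke→J1
bond 2 stroke→J1
bond 3 stroke→J1

β1 stroke at J1  (Se1 (Se) sets effort on bond)
β2 stroke at J1  (prefer integral on C1)
β3 stroke at J1  (prefer integral on C2)
β0 stroke at R1  (closing 1-jn rule on J1)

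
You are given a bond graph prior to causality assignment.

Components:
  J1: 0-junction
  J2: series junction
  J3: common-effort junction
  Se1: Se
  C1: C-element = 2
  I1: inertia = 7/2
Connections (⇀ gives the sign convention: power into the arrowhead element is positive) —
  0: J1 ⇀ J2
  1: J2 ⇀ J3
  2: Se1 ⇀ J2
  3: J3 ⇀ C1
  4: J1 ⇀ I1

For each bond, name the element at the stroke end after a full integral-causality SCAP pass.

#2 |J2  (Se1 fixes effort; stroke away)
#3 |J3  (C1 outputs effort q/C1)
#1 |J2  (J3 effort already set via bond 3)
#0 |J1  (J2: last free bond brings flow in)
#4 |I1  (0-jn J1 has e-setter on 0)

β0 →J1
β1 →J2
β2 →J2
β3 →J3
β4 →I1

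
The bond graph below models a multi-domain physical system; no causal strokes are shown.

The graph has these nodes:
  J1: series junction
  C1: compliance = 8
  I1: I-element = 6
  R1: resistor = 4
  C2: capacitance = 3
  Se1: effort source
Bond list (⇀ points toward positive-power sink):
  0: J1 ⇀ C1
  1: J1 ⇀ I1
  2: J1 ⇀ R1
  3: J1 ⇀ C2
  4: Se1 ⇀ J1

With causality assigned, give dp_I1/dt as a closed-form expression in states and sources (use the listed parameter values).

β4 stroke→J1  (Se1 fixes effort; stroke away)
β0 stroke→J1  (C1 integral (e out))
β1 stroke→I1  (prefer integral on I1)
β2 stroke→J1  (J1 flow already set via bond 1)
β3 stroke→J1  (1-jn J1 has f-setter on 1)

dp_I1/dt = E_Se1 - 2*p_I1/3 - q_C1/8 - q_C2/3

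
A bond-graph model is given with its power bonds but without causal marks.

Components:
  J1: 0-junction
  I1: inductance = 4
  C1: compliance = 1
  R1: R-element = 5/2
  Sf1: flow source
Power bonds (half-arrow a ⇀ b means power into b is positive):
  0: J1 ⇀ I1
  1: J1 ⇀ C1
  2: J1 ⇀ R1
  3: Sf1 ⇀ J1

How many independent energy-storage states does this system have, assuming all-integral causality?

2  (C1, I1 all integral)

b3 stroke at Sf1  (Sf1 (Sf) sets flow on bond)
b0 stroke at I1  (I1 integral (f out))
b1 stroke at J1  (C1 outputs effort q/C1)
b2 stroke at R1  (J1: bond 1 brought effort, rest push out)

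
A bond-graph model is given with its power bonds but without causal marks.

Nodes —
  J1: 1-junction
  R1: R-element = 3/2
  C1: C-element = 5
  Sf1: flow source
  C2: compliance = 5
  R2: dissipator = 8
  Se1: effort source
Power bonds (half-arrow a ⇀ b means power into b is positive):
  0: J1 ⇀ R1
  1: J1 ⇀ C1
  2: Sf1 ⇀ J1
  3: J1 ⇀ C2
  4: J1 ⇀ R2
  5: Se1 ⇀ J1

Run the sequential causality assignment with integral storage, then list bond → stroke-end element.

β0 stroke→J1
β1 stroke→J1
β2 stroke→Sf1
β3 stroke→J1
β4 stroke→J1
β5 stroke→J1

#2 stroke at Sf1  (Sf1: flow source, stroke at near end)
#5 stroke at J1  (Se1: effort source, stroke at far end)
#0 stroke at J1  (1-jn J1 has f-setter on 2)
#1 stroke at J1  (1-jn J1 has f-setter on 2)
#3 stroke at J1  (J1 flow already set via bond 2)
#4 stroke at J1  (1-jn J1 has f-setter on 2)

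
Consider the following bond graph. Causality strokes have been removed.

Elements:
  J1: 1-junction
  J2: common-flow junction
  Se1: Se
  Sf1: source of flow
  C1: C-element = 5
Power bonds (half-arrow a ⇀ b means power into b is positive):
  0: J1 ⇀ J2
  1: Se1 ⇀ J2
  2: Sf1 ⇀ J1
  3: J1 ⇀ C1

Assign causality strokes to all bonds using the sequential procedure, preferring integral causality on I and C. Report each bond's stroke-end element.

β0 stroke at J1
β1 stroke at J2
β2 stroke at Sf1
β3 stroke at J1

bond 1 →J2  (Se1: effort source, stroke at far end)
bond 2 →Sf1  (Sf1: flow source, stroke at near end)
bond 0 →J1  (common-f at J1 fixed by 2)
bond 3 →J1  (common-f at J1 fixed by 2)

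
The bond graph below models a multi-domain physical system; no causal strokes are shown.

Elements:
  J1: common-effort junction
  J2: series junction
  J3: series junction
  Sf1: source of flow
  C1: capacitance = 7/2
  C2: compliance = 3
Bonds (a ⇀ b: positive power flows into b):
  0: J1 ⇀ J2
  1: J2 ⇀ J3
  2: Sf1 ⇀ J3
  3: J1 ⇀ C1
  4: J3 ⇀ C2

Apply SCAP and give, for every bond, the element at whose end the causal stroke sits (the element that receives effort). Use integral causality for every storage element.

#2 stroke at Sf1  (Sf1 (Sf) sets flow on bond)
#1 stroke at J3  (1-jn J3 has f-setter on 2)
#4 stroke at J3  (1-jn J3 has f-setter on 2)
#0 stroke at J2  (common-f at J2 fixed by 1)
#3 stroke at J1  (closing 0-jn rule on J1)

β0 |J2
β1 |J3
β2 |Sf1
β3 |J1
β4 |J3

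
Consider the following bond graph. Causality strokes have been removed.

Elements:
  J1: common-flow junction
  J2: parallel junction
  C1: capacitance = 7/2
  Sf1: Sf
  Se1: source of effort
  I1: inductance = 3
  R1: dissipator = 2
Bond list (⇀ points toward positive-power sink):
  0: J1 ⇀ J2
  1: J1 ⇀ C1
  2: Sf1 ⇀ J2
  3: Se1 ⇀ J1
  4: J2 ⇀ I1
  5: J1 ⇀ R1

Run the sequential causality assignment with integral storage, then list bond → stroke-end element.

b2 |Sf1  (Sf1: flow source, stroke at near end)
b3 |J1  (Se1 (Se) sets effort on bond)
b1 |J1  (C1: C, integral causality)
b4 |I1  (I1 integral (f out))
b0 |J2  (J2 needs exactly one e-in)
b5 |J1  (1-jn J1 has f-setter on 0)

β0 stroke→J2
β1 stroke→J1
β2 stroke→Sf1
β3 stroke→J1
β4 stroke→I1
β5 stroke→J1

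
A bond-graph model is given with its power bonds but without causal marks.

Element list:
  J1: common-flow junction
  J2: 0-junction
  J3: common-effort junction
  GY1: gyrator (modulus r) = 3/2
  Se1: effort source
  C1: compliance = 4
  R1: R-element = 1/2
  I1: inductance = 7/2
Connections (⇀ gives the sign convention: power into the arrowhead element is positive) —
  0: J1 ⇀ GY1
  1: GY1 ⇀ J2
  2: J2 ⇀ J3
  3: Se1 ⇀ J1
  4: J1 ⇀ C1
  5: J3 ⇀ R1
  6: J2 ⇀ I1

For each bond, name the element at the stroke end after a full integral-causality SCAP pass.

b0 stroke at GY1
b1 stroke at GY1
b2 stroke at J2
b3 stroke at J1
b4 stroke at J1
b5 stroke at J3
b6 stroke at I1

bond 3 stroke→J1  (source Se1 imposes e)
bond 4 stroke→J1  (prefer integral on C1)
bond 0 stroke→GY1  (closing 1-jn rule on J1)
bond 1 stroke→GY1  (GY1: gyrator matches bond 0)
bond 6 stroke→I1  (I1 integral (f out))
bond 2 stroke→J2  (only one effort-in slot at J2)
bond 5 stroke→J3  (only one effort-in slot at J3)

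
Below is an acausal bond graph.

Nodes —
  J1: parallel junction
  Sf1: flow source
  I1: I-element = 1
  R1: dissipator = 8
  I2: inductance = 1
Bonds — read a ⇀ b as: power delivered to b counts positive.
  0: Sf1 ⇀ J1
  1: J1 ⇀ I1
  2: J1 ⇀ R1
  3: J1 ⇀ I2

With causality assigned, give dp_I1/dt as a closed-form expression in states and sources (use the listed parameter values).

dp_I1/dt = 8*F_Sf1 - 8*p_I1 - 8*p_I2

bond 0 stroke at Sf1  (Sf1: flow source, stroke at near end)
bond 1 stroke at I1  (I1 outputs flow p/I1)
bond 3 stroke at I2  (I2: I, integral causality)
bond 2 stroke at J1  (J1 needs exactly one e-in)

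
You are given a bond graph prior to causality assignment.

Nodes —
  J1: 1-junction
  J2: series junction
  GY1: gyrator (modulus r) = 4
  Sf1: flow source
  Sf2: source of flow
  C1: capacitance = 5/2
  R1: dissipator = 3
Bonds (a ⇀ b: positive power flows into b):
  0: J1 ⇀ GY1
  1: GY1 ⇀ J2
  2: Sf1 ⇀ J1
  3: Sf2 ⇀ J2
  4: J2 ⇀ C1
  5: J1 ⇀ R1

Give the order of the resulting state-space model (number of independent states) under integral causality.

bond 2 |Sf1  (source Sf1 imposes f)
bond 3 |Sf2  (Sf2: flow source, stroke at near end)
bond 0 |J1  (J1 flow already set via bond 2)
bond 5 |J1  (1-jn J1 has f-setter on 2)
bond 1 |J2  (J2 flow already set via bond 3)
bond 4 |J2  (common-f at J2 fixed by 3)

1  (C1 all integral)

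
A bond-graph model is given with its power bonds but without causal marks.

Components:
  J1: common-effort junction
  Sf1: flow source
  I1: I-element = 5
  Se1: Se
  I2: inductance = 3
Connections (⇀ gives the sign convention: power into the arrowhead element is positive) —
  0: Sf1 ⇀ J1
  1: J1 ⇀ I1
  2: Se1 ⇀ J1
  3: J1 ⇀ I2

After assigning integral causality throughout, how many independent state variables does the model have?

2  (I1, I2 all integral)

#0 |Sf1  (Sf1 fixes flow; stroke at Sf1)
#2 |J1  (Se1 (Se) sets effort on bond)
#1 |I1  (0-jn J1 has e-setter on 2)
#3 |I2  (0-jn J1 has e-setter on 2)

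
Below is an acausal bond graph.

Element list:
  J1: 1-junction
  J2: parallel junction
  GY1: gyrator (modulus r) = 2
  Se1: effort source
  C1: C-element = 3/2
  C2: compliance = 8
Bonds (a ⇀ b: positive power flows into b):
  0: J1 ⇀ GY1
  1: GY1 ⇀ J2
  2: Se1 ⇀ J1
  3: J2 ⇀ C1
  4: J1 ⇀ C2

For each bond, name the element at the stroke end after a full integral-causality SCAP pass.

bond 2 |J1  (Se1 fixes effort; stroke away)
bond 3 |J2  (C1: C, integral causality)
bond 1 |GY1  (J2 effort already set via bond 3)
bond 0 |GY1  (GY GY1: same side as bond 1)
bond 4 |J1  (common-f at J1 fixed by 0)

bond 0 stroke→GY1
bond 1 stroke→GY1
bond 2 stroke→J1
bond 3 stroke→J2
bond 4 stroke→J1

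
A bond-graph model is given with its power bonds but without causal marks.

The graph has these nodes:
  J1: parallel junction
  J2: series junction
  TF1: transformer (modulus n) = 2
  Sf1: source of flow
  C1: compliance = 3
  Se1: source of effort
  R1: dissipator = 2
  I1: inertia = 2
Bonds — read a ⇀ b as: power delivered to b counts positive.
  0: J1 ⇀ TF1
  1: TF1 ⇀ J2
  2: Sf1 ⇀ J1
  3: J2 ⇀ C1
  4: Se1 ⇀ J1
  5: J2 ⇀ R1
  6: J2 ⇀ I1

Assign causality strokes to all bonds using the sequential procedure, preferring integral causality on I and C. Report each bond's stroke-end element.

b2 stroke→Sf1  (source Sf1 imposes f)
b4 stroke→J1  (Se1 (Se) sets effort on bond)
b0 stroke→TF1  (J1: bond 4 brought effort, rest push out)
b1 stroke→J2  (through TF1, causality passes straight; one stroke at TF1)
b3 stroke→J2  (C1: C, integral causality)
b6 stroke→I1  (I1: I, integral causality)
b5 stroke→J2  (1-jn J2 has f-setter on 6)

bond 0 |TF1
bond 1 |J2
bond 2 |Sf1
bond 3 |J2
bond 4 |J1
bond 5 |J2
bond 6 |I1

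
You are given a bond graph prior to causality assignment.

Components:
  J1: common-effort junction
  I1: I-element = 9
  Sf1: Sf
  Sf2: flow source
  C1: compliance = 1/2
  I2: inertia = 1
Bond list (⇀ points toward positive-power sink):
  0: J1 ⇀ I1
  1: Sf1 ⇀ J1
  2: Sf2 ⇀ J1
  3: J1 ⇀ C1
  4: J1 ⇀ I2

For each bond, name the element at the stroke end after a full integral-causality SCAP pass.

b1 |Sf1  (Sf1: flow source, stroke at near end)
b2 |Sf2  (Sf2 fixes flow; stroke at Sf2)
b0 |I1  (prefer integral on I1)
b3 |J1  (C1 integral (e out))
b4 |I2  (common-e at J1 fixed by 3)

#0 stroke→I1
#1 stroke→Sf1
#2 stroke→Sf2
#3 stroke→J1
#4 stroke→I2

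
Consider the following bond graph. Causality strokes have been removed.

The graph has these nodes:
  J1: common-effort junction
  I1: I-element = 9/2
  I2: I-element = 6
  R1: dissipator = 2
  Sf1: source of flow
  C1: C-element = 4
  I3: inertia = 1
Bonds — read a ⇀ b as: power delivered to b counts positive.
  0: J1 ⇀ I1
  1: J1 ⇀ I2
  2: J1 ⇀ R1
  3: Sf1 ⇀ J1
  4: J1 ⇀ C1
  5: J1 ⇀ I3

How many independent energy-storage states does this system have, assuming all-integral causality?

bond 3 stroke→Sf1  (Sf1: flow source, stroke at near end)
bond 0 stroke→I1  (I1 integral (f out))
bond 1 stroke→I2  (I2 integral (f out))
bond 4 stroke→J1  (prefer integral on C1)
bond 2 stroke→R1  (J1: bond 4 brought effort, rest push out)
bond 5 stroke→I3  (J1: bond 4 brought effort, rest push out)

4  (C1, I1, I2, I3 all integral)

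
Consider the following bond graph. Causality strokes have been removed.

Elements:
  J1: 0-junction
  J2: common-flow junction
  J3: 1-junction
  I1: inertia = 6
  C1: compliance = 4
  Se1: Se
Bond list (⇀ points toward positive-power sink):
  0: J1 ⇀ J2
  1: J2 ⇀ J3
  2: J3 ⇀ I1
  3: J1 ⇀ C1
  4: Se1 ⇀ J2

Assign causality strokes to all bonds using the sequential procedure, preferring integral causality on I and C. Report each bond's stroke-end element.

β4 stroke at J2  (source Se1 imposes e)
β2 stroke at I1  (I1: I, integral causality)
β1 stroke at J3  (J3 flow already set via bond 2)
β0 stroke at J2  (J2: bond 1 brought flow, rest push out)
β3 stroke at J1  (J1 needs exactly one e-in)

b0 stroke→J2
b1 stroke→J3
b2 stroke→I1
b3 stroke→J1
b4 stroke→J2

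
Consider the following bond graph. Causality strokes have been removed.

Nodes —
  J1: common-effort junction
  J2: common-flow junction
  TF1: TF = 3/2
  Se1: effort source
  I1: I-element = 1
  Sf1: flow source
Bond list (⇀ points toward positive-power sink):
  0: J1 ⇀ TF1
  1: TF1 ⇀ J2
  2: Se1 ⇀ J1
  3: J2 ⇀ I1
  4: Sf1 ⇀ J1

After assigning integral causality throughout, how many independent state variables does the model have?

b2 |J1  (source Se1 imposes e)
b4 |Sf1  (Sf1 (Sf) sets flow on bond)
b0 |TF1  (0-jn J1 has e-setter on 2)
b1 |J2  (TF1 one-in-one-out from 0)
b3 |I1  (only one flow-in slot at J2)

1  (I1 all integral)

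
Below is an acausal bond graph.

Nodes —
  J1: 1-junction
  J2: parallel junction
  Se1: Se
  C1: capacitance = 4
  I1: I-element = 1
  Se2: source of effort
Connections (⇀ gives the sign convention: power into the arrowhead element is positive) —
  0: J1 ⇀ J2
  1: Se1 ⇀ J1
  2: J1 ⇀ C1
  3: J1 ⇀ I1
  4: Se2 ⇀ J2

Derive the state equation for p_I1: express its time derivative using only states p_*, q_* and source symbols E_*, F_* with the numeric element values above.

dp_I1/dt = E_Se1 - E_Se2 - q_C1/4

#1 stroke→J1  (source Se1 imposes e)
#4 stroke→J2  (Se2: effort source, stroke at far end)
#0 stroke→J1  (J2: bond 4 brought effort, rest push out)
#2 stroke→J1  (C1 outputs effort q/C1)
#3 stroke→I1  (J1 needs exactly one f-in)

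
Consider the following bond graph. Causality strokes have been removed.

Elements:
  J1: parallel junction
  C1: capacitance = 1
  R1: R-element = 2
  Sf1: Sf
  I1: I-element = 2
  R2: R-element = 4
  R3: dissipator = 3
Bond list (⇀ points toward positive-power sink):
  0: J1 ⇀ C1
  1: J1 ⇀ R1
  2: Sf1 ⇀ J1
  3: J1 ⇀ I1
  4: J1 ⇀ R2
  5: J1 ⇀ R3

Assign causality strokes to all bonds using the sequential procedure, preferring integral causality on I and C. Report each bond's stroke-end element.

β2 stroke at Sf1  (source Sf1 imposes f)
β0 stroke at J1  (C1 outputs effort q/C1)
β1 stroke at R1  (common-e at J1 fixed by 0)
β3 stroke at I1  (0-jn J1 has e-setter on 0)
β4 stroke at R2  (J1: bond 0 brought effort, rest push out)
β5 stroke at R3  (J1: bond 0 brought effort, rest push out)

b0 stroke at J1
b1 stroke at R1
b2 stroke at Sf1
b3 stroke at I1
b4 stroke at R2
b5 stroke at R3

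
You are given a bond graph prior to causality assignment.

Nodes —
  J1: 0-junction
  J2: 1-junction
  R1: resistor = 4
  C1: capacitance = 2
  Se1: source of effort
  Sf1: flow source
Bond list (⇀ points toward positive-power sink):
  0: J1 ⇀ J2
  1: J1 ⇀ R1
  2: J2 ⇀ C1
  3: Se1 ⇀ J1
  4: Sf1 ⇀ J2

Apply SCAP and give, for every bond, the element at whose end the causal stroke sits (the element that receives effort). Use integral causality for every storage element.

b0 stroke→J2
b1 stroke→R1
b2 stroke→J2
b3 stroke→J1
b4 stroke→Sf1

b3 stroke→J1  (Se1 fixes effort; stroke away)
b4 stroke→Sf1  (Sf1 (Sf) sets flow on bond)
b0 stroke→J2  (J1: bond 3 brought effort, rest push out)
b1 stroke→R1  (J1 effort already set via bond 3)
b2 stroke→J2  (J2 flow already set via bond 4)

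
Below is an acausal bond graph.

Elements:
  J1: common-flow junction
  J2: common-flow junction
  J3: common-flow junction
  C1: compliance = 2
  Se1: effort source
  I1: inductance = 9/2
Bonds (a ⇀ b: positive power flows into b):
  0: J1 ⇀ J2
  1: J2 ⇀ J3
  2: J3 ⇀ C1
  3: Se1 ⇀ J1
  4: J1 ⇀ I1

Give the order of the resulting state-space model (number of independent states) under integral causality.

2  (C1, I1 all integral)

b3 |J1  (Se1 fixes effort; stroke away)
b2 |J3  (C1: C, integral causality)
b1 |J2  (J3: last free bond brings flow in)
b0 |J1  (J2: last free bond brings flow in)
b4 |I1  (only one flow-in slot at J1)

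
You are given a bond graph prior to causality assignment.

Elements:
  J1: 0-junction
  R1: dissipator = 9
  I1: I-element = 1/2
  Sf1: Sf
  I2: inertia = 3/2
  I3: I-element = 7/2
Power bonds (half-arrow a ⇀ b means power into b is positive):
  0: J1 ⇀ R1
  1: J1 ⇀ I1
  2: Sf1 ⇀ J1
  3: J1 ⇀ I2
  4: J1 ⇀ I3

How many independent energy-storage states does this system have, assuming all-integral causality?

3  (I1, I2, I3 all integral)

b2 stroke→Sf1  (Sf1 (Sf) sets flow on bond)
b1 stroke→I1  (I1 integral (f out))
b3 stroke→I2  (prefer integral on I2)
b4 stroke→I3  (prefer integral on I3)
b0 stroke→J1  (J1 needs exactly one e-in)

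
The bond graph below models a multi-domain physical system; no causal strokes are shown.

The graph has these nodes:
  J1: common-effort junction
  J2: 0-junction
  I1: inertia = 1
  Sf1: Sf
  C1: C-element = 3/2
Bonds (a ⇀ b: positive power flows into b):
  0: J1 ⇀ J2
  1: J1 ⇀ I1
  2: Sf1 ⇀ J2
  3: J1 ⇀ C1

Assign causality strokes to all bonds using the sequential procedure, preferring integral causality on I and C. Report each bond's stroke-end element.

β0 |J2
β1 |I1
β2 |Sf1
β3 |J1

b2 |Sf1  (Sf1 fixes flow; stroke at Sf1)
b0 |J2  (J2 needs exactly one e-in)
b1 |I1  (I1: I, integral causality)
b3 |J1  (only one effort-in slot at J1)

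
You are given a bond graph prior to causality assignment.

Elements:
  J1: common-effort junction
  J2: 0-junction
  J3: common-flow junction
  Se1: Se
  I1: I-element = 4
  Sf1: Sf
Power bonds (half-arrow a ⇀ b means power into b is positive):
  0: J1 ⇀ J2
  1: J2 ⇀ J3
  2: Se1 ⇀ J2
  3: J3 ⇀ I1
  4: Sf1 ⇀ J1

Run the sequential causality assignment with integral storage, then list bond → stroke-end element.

#2 stroke at J2  (Se1: effort source, stroke at far end)
#4 stroke at Sf1  (Sf1 (Sf) sets flow on bond)
#0 stroke at J1  (only one effort-in slot at J1)
#1 stroke at J3  (common-e at J2 fixed by 2)
#3 stroke at I1  (J3: last free bond brings flow in)

β0 stroke at J1
β1 stroke at J3
β2 stroke at J2
β3 stroke at I1
β4 stroke at Sf1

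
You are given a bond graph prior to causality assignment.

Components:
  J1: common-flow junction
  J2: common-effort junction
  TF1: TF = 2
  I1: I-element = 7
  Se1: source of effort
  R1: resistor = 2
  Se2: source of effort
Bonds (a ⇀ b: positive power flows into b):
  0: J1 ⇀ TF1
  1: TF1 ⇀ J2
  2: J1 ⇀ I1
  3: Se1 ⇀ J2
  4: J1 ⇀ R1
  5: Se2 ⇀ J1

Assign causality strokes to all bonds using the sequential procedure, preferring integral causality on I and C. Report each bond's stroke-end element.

b0 →J1
b1 →TF1
b2 →I1
b3 →J2
b4 →J1
b5 →J1

#3 |J2  (Se1 (Se) sets effort on bond)
#5 |J1  (source Se2 imposes e)
#1 |TF1  (J2 effort already set via bond 3)
#0 |J1  (TF1: transformer flips bond 1)
#2 |I1  (prefer integral on I1)
#4 |J1  (1-jn J1 has f-setter on 2)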